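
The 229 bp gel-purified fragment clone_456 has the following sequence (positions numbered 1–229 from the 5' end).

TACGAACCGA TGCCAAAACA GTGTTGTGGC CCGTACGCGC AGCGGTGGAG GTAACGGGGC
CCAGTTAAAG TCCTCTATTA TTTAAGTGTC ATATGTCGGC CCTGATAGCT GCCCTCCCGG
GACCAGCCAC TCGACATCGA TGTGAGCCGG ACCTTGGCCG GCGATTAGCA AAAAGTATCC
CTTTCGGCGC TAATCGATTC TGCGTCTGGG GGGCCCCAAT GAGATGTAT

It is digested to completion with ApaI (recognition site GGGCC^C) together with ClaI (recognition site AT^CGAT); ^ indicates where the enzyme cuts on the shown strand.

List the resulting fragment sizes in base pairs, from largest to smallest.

ApaI sites (GGGCCC) start at positions 57, 211.
ApaI cuts after base 5 of each site (before the last base), so after positions 61, 215.
ClaI sites (ATCGAT) start at positions 136, 193.
ClaI cuts after base 2 of each site, so after positions 137, 194.
Combined cut positions: 61, 137, 194, 215.
Linear molecule, 4 cuts → 5 fragments:
  1–61 → 61 bp
  62–137 → 76 bp
  138–194 → 57 bp
  195–215 → 21 bp
  216–229 → 14 bp
Sorted largest to smallest: 76, 61, 57, 21, 14 bp.

76, 61, 57, 21, 14 bp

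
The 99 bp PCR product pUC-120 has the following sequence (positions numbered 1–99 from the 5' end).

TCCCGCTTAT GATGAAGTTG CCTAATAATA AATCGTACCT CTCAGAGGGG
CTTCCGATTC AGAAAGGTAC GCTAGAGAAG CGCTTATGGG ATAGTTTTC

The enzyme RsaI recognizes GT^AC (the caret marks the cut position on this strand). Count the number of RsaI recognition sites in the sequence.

2

GTAC occurs starting at positions 35, 67.
RsaI cuts at 2 sites.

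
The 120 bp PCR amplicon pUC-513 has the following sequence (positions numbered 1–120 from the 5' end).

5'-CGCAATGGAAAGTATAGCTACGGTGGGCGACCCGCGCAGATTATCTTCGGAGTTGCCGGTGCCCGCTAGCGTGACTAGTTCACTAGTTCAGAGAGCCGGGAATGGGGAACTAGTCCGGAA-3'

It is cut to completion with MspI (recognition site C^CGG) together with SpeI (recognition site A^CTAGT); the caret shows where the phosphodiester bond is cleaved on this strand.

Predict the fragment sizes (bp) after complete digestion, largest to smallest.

56, 18, 14, 13, 8, 6, 5 bp

MspI sites (CCGG) start at positions 56, 96, 115.
MspI cuts after the first base of each site, so after positions 56, 96, 115.
SpeI sites (ACTAGT) start at positions 74, 82, 109.
SpeI cuts after the first base of each site, so after positions 74, 82, 109.
Combined cut positions: 56, 74, 82, 96, 109, 115.
Linear molecule, 6 cuts → 7 fragments:
  1–56 → 56 bp
  57–74 → 18 bp
  75–82 → 8 bp
  83–96 → 14 bp
  97–109 → 13 bp
  110–115 → 6 bp
  116–120 → 5 bp
Sorted largest to smallest: 56, 18, 14, 13, 8, 6, 5 bp.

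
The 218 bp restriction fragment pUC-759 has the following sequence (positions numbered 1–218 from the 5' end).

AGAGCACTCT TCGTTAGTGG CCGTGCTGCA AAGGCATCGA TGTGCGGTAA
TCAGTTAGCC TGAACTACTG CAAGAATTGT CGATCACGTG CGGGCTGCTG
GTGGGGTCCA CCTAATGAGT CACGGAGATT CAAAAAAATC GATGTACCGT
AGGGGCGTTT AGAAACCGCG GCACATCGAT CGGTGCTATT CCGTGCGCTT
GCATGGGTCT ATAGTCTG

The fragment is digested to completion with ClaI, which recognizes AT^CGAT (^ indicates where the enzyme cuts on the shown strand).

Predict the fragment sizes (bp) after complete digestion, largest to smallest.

ClaI sites (ATCGAT) start at positions 36, 138, 175.
ClaI cuts after base 2 of each site, so after positions 37, 139, 176.
Linear molecule, 3 cuts → 4 fragments:
  1–37 → 37 bp
  38–139 → 102 bp
  140–176 → 37 bp
  177–218 → 42 bp
Sorted largest to smallest: 102, 42, 37, 37 bp.

102, 42, 37, 37 bp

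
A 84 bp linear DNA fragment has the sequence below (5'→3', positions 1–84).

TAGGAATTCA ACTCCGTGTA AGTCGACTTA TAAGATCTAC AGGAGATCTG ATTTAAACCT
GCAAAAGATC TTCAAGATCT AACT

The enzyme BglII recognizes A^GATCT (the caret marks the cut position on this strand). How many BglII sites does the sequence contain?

AGATCT occurs starting at positions 33, 44, 66, 75.
BglII cuts at 4 sites.

4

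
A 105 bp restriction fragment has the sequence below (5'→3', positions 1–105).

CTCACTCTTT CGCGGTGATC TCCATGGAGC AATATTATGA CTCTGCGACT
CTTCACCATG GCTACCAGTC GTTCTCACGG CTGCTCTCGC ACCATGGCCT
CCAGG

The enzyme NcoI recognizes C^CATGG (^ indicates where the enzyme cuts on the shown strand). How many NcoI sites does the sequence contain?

3

CCATGG occurs starting at positions 22, 56, 92.
NcoI cuts at 3 sites.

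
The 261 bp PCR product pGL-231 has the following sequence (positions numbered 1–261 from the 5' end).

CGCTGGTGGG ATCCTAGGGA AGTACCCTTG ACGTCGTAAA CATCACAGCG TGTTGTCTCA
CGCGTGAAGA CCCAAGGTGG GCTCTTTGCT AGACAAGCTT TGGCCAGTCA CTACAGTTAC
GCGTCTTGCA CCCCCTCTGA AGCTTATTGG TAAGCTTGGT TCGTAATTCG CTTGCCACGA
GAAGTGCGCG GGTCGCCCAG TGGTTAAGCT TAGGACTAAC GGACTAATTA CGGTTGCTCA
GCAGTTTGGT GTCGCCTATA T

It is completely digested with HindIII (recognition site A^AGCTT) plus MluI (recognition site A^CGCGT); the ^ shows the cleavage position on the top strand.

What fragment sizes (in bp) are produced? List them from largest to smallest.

60, 55, 54, 35, 24, 21, 12 bp

HindIII sites (AAGCTT) start at positions 95, 140, 152, 206.
HindIII cuts after the first base of each site, so after positions 95, 140, 152, 206.
MluI sites (ACGCGT) start at positions 60, 119.
MluI cuts after the first base of each site, so after positions 60, 119.
Combined cut positions: 60, 95, 119, 140, 152, 206.
Linear molecule, 6 cuts → 7 fragments:
  1–60 → 60 bp
  61–95 → 35 bp
  96–119 → 24 bp
  120–140 → 21 bp
  141–152 → 12 bp
  153–206 → 54 bp
  207–261 → 55 bp
Sorted largest to smallest: 60, 55, 54, 35, 24, 21, 12 bp.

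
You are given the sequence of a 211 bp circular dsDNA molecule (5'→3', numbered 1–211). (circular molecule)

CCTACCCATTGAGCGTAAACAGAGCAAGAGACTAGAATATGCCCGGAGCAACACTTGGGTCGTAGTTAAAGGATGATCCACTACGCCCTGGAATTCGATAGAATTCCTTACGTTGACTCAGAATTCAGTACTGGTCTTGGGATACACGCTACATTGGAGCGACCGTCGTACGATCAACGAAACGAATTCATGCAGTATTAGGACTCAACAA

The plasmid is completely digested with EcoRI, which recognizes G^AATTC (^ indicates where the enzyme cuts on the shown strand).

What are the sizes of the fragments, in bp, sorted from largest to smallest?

EcoRI sites (GAATTC) start at positions 91, 101, 121, 184.
EcoRI cuts after the first base of each site, so after positions 91, 101, 121, 184.
Circular molecule, 4 cuts → 4 fragments:
  92–101 → 10 bp
  102–121 → 20 bp
  122–184 → 63 bp
  185–211 then 1–91 → 27 + 91 = 118 bp
Sorted largest to smallest: 118, 63, 20, 10 bp.

118, 63, 20, 10 bp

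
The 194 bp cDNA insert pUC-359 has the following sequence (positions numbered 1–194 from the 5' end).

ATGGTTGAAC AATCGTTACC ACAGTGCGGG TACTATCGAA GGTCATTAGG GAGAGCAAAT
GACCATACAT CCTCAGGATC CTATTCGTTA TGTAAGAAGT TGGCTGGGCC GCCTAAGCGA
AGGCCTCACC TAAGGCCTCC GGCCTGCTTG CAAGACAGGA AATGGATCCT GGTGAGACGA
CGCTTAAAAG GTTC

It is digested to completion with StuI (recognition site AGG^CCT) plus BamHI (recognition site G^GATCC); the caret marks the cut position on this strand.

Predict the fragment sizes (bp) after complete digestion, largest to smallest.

StuI sites (AGGCCT) start at positions 121, 133.
StuI cuts after base 3 of each site, so after positions 123, 135.
BamHI sites (GGATCC) start at positions 76, 164.
BamHI cuts after the first base of each site, so after positions 76, 164.
Combined cut positions: 76, 123, 135, 164.
Linear molecule, 4 cuts → 5 fragments:
  1–76 → 76 bp
  77–123 → 47 bp
  124–135 → 12 bp
  136–164 → 29 bp
  165–194 → 30 bp
Sorted largest to smallest: 76, 47, 30, 29, 12 bp.

76, 47, 30, 29, 12 bp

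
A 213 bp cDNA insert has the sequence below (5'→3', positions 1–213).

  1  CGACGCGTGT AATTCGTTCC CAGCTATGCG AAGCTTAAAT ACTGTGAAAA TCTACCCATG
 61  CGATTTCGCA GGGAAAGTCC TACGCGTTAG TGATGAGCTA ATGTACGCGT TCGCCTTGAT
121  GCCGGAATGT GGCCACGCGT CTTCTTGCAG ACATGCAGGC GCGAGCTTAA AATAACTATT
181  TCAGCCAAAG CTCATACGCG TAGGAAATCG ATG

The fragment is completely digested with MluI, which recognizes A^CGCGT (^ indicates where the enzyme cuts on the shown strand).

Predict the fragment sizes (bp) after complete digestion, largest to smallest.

79, 61, 30, 23, 17, 3 bp

MluI sites (ACGCGT) start at positions 3, 82, 105, 135, 196.
MluI cuts after the first base of each site, so after positions 3, 82, 105, 135, 196.
Linear molecule, 5 cuts → 6 fragments:
  1–3 → 3 bp
  4–82 → 79 bp
  83–105 → 23 bp
  106–135 → 30 bp
  136–196 → 61 bp
  197–213 → 17 bp
Sorted largest to smallest: 79, 61, 30, 23, 17, 3 bp.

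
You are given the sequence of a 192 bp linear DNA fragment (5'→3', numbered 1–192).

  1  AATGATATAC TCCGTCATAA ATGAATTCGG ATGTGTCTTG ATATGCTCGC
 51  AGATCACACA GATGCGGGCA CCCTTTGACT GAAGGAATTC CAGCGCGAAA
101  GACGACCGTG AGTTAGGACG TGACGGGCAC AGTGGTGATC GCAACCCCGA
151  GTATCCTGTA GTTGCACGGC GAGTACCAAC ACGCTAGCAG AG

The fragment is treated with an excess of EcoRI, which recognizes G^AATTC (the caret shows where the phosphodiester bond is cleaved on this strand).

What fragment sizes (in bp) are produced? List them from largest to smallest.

107, 62, 23 bp

EcoRI sites (GAATTC) start at positions 23, 85.
EcoRI cuts after the first base of each site, so after positions 23, 85.
Linear molecule, 2 cuts → 3 fragments:
  1–23 → 23 bp
  24–85 → 62 bp
  86–192 → 107 bp
Sorted largest to smallest: 107, 62, 23 bp.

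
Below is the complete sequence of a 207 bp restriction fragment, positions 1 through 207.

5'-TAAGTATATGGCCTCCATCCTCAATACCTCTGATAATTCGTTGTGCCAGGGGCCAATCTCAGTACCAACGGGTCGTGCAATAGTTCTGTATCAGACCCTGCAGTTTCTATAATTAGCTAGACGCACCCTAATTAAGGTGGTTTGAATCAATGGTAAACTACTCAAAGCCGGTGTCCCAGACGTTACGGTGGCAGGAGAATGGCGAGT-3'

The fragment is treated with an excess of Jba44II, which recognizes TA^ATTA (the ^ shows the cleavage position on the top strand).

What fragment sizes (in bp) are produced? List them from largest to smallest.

Jba44II sites (TAATTA) start at positions 110, 129.
Jba44II cuts after base 2 of each site, so after positions 111, 130.
Linear molecule, 2 cuts → 3 fragments:
  1–111 → 111 bp
  112–130 → 19 bp
  131–207 → 77 bp
Sorted largest to smallest: 111, 77, 19 bp.

111, 77, 19 bp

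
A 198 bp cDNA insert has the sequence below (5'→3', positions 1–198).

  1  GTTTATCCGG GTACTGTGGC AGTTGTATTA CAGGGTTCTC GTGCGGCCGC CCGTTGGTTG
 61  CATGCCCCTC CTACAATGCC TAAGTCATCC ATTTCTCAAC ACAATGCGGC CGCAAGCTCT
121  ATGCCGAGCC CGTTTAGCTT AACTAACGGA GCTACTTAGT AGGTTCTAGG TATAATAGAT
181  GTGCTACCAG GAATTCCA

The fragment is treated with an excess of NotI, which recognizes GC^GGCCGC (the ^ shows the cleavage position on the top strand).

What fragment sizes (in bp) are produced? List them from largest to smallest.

91, 63, 44 bp

NotI sites (GCGGCCGC) start at positions 43, 106.
NotI cuts after base 2 of each site, so after positions 44, 107.
Linear molecule, 2 cuts → 3 fragments:
  1–44 → 44 bp
  45–107 → 63 bp
  108–198 → 91 bp
Sorted largest to smallest: 91, 63, 44 bp.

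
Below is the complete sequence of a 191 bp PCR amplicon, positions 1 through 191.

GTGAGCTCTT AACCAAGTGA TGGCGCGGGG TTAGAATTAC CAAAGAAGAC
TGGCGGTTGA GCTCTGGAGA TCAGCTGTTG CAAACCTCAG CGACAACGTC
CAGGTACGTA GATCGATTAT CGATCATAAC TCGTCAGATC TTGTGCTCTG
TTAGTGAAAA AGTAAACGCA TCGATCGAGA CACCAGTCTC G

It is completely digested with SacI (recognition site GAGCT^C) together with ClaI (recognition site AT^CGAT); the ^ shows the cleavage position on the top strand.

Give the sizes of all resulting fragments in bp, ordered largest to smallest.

SacI sites (GAGCTC) start at positions 3, 59.
SacI cuts after base 5 of each site (before the last base), so after positions 7, 63.
ClaI sites (ATCGAT) start at positions 112, 119, 170.
ClaI cuts after base 2 of each site, so after positions 113, 120, 171.
Combined cut positions: 7, 63, 113, 120, 171.
Linear molecule, 5 cuts → 6 fragments:
  1–7 → 7 bp
  8–63 → 56 bp
  64–113 → 50 bp
  114–120 → 7 bp
  121–171 → 51 bp
  172–191 → 20 bp
Sorted largest to smallest: 56, 51, 50, 20, 7, 7 bp.

56, 51, 50, 20, 7, 7 bp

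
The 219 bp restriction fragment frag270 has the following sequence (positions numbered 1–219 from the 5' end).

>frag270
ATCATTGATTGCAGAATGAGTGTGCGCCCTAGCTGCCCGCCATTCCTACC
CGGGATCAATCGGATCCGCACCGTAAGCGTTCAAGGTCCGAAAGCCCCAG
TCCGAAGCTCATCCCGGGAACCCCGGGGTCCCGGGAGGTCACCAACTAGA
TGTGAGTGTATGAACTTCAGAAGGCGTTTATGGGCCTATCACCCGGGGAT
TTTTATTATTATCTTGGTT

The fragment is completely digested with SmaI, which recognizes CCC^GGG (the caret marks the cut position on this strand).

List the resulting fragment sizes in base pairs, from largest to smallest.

SmaI sites (CCCGGG) start at positions 49, 113, 122, 130, 192.
SmaI cuts after base 3 of each site, so after positions 51, 115, 124, 132, 194.
Linear molecule, 5 cuts → 6 fragments:
  1–51 → 51 bp
  52–115 → 64 bp
  116–124 → 9 bp
  125–132 → 8 bp
  133–194 → 62 bp
  195–219 → 25 bp
Sorted largest to smallest: 64, 62, 51, 25, 9, 8 bp.

64, 62, 51, 25, 9, 8 bp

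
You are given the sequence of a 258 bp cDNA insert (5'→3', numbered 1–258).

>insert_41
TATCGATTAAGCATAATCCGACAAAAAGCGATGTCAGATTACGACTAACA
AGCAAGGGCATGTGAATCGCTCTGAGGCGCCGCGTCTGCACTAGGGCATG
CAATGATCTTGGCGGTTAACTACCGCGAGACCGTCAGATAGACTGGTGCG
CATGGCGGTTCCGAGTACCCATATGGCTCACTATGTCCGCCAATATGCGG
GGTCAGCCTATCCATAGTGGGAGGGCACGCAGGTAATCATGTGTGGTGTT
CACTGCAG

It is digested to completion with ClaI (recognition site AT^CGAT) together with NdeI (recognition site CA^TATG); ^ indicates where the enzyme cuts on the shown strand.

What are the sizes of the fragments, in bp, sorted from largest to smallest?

168, 87, 3 bp

The ClaI site (ATCGAT) starts at position 2.
ClaI cuts after base 2 of each site, so after position 3.
The NdeI site (CATATG) starts at position 170.
NdeI cuts after base 2 of each site, so after position 171.
Combined cut positions: 3, 171.
Linear molecule, 2 cuts → 3 fragments:
  1–3 → 3 bp
  4–171 → 168 bp
  172–258 → 87 bp
Sorted largest to smallest: 168, 87, 3 bp.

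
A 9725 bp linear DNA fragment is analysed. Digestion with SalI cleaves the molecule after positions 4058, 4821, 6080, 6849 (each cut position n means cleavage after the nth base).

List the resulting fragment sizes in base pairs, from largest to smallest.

Linear molecule, 4 cuts → 5 fragments:
  4058 − 0 = 4058 bp
  4821 − 4058 = 763 bp
  6080 − 4821 = 1259 bp
  6849 − 6080 = 769 bp
  9725 − 6849 = 2876 bp
Sorted largest to smallest: 4058, 2876, 1259, 769, 763 bp.

4058, 2876, 1259, 769, 763 bp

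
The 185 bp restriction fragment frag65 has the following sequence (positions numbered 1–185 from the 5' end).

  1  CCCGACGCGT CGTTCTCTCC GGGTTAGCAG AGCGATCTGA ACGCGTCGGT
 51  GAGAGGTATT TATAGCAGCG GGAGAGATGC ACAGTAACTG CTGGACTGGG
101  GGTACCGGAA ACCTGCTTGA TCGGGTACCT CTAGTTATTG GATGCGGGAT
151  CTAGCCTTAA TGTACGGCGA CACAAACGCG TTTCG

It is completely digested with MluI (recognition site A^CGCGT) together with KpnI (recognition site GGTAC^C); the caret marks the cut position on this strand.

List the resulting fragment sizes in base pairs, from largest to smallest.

MluI sites (ACGCGT) start at positions 5, 41, 176.
MluI cuts after the first base of each site, so after positions 5, 41, 176.
KpnI sites (GGTACC) start at positions 101, 124.
KpnI cuts after base 5 of each site (before the last base), so after positions 105, 128.
Combined cut positions: 5, 41, 105, 128, 176.
Linear molecule, 5 cuts → 6 fragments:
  1–5 → 5 bp
  6–41 → 36 bp
  42–105 → 64 bp
  106–128 → 23 bp
  129–176 → 48 bp
  177–185 → 9 bp
Sorted largest to smallest: 64, 48, 36, 23, 9, 5 bp.

64, 48, 36, 23, 9, 5 bp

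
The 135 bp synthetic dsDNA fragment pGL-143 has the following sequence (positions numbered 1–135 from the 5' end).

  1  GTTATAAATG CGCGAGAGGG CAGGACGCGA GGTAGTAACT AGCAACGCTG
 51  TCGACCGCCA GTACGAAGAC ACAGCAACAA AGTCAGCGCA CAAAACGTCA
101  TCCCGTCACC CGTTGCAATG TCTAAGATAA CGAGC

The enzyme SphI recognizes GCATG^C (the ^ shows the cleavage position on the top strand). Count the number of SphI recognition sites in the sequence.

No occurrence of GCATGC is present in the sequence.
SphI does not cut: 0 sites.

0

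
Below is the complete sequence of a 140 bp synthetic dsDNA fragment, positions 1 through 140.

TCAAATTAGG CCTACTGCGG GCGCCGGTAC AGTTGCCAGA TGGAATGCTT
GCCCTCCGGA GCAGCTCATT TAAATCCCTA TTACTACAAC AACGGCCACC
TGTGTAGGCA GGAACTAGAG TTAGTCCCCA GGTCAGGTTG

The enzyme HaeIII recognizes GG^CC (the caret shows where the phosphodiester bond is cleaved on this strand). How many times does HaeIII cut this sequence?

2

GGCC occurs starting at positions 9, 94.
HaeIII cuts at 2 sites.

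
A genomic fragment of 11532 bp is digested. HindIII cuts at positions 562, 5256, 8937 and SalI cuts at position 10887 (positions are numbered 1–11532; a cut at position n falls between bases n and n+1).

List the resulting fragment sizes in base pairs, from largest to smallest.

Combined cut positions (sorted): 562, 5256, 8937, 10887.
Linear molecule, 4 cuts → 5 fragments:
  562 − 0 = 562 bp
  5256 − 562 = 4694 bp
  8937 − 5256 = 3681 bp
  10887 − 8937 = 1950 bp
  11532 − 10887 = 645 bp
Sorted largest to smallest: 4694, 3681, 1950, 645, 562 bp.

4694, 3681, 1950, 645, 562 bp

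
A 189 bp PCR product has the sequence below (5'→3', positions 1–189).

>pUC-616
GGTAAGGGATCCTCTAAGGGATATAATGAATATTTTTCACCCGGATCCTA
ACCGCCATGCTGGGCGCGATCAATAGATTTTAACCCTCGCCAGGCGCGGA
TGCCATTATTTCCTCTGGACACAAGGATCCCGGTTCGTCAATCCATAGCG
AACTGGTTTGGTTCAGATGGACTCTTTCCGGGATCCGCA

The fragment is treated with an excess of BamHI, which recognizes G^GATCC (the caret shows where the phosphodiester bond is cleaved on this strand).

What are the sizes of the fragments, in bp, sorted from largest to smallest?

BamHI sites (GGATCC) start at positions 7, 43, 125, 181.
BamHI cuts after the first base of each site, so after positions 7, 43, 125, 181.
Linear molecule, 4 cuts → 5 fragments:
  1–7 → 7 bp
  8–43 → 36 bp
  44–125 → 82 bp
  126–181 → 56 bp
  182–189 → 8 bp
Sorted largest to smallest: 82, 56, 36, 8, 7 bp.

82, 56, 36, 8, 7 bp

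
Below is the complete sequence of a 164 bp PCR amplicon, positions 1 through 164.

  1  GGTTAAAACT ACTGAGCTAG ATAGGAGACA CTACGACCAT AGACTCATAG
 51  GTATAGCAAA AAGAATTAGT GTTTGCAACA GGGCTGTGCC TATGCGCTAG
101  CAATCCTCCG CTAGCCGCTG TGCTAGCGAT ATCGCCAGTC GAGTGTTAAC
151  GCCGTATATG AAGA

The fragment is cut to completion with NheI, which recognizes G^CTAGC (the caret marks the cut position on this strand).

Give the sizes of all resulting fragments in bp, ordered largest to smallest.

96, 42, 14, 12 bp

NheI sites (GCTAGC) start at positions 96, 110, 122.
NheI cuts after the first base of each site, so after positions 96, 110, 122.
Linear molecule, 3 cuts → 4 fragments:
  1–96 → 96 bp
  97–110 → 14 bp
  111–122 → 12 bp
  123–164 → 42 bp
Sorted largest to smallest: 96, 42, 14, 12 bp.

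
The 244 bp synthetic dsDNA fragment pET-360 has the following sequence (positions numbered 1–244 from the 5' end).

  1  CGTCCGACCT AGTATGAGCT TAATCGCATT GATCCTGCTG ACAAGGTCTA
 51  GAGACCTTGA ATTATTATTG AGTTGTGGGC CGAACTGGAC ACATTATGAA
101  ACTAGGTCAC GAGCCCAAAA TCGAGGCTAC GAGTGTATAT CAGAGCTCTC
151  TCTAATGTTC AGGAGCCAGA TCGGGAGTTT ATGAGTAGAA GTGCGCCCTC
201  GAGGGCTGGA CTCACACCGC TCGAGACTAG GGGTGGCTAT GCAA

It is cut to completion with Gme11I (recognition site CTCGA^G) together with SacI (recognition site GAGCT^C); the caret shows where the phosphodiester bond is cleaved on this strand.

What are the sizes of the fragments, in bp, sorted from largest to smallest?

147, 55, 22, 20 bp

Gme11I sites (CTCGAG) start at positions 198, 220.
Gme11I cuts after base 5 of each site (before the last base), so after positions 202, 224.
The SacI site (GAGCTC) starts at position 143.
SacI cuts after base 5 of each site (before the last base), so after position 147.
Combined cut positions: 147, 202, 224.
Linear molecule, 3 cuts → 4 fragments:
  1–147 → 147 bp
  148–202 → 55 bp
  203–224 → 22 bp
  225–244 → 20 bp
Sorted largest to smallest: 147, 55, 22, 20 bp.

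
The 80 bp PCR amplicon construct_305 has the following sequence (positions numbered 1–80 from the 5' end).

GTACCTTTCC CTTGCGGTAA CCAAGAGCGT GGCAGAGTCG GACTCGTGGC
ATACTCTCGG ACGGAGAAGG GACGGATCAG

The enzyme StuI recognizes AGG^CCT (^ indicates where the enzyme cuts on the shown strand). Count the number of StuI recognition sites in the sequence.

No occurrence of AGGCCT is present in the sequence.
StuI does not cut: 0 sites.

0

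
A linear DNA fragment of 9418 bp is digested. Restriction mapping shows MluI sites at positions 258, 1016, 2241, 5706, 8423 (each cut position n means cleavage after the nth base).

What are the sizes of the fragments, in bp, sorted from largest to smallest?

3465, 2717, 1225, 995, 758, 258 bp

Linear molecule, 5 cuts → 6 fragments:
  258 − 0 = 258 bp
  1016 − 258 = 758 bp
  2241 − 1016 = 1225 bp
  5706 − 2241 = 3465 bp
  8423 − 5706 = 2717 bp
  9418 − 8423 = 995 bp
Sorted largest to smallest: 3465, 2717, 1225, 995, 758, 258 bp.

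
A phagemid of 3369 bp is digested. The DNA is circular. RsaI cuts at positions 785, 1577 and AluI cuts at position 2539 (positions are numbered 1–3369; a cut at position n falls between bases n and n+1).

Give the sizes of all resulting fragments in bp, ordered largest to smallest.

1615, 962, 792 bp

Combined cut positions (sorted): 785, 1577, 2539.
Circular molecule, 3 cuts → 3 fragments:
  1577 − 785 = 792 bp
  2539 − 1577 = 962 bp
  wrap: 3369 − 2539 + 785 = 1615 bp
Sorted largest to smallest: 1615, 962, 792 bp.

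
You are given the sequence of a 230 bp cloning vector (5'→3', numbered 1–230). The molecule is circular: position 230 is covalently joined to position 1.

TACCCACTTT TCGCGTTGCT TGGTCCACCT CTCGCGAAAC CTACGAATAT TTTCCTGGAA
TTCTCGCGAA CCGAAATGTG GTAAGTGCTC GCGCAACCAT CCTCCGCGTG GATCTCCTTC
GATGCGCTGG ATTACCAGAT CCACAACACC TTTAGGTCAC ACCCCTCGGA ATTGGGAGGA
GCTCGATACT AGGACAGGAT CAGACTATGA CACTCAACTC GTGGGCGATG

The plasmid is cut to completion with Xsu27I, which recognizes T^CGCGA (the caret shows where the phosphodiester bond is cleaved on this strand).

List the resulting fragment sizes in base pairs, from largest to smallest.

198, 32 bp

Xsu27I sites (TCGCGA) start at positions 32, 64.
Xsu27I cuts after the first base of each site, so after positions 32, 64.
Circular molecule, 2 cuts → 2 fragments:
  33–64 → 32 bp
  65–230 then 1–32 → 166 + 32 = 198 bp
Sorted largest to smallest: 198, 32 bp.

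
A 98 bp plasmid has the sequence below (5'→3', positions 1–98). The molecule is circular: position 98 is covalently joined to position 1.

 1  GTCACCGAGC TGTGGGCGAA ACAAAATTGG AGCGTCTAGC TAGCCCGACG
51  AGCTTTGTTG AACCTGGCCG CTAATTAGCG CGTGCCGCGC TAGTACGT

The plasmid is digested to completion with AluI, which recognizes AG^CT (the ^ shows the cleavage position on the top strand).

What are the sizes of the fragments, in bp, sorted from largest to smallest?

55, 30, 13 bp

AluI sites (AGCT) start at positions 8, 38, 51.
AluI cuts after base 2 of each site, so after positions 9, 39, 52.
Circular molecule, 3 cuts → 3 fragments:
  10–39 → 30 bp
  40–52 → 13 bp
  53–98 then 1–9 → 46 + 9 = 55 bp
Sorted largest to smallest: 55, 30, 13 bp.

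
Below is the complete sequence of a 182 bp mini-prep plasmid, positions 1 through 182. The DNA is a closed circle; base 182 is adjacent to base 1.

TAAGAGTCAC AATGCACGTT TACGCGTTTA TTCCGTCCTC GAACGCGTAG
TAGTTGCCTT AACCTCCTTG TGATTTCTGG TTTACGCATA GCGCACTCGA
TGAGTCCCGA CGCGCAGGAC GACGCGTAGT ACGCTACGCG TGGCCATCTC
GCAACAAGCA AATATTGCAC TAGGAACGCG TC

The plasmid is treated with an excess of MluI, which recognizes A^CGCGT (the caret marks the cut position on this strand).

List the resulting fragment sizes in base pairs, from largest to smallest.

MluI sites (ACGCGT) start at positions 22, 43, 122, 136, 176.
MluI cuts after the first base of each site, so after positions 22, 43, 122, 136, 176.
Circular molecule, 5 cuts → 5 fragments:
  23–43 → 21 bp
  44–122 → 79 bp
  123–136 → 14 bp
  137–176 → 40 bp
  177–182 then 1–22 → 6 + 22 = 28 bp
Sorted largest to smallest: 79, 40, 28, 21, 14 bp.

79, 40, 28, 21, 14 bp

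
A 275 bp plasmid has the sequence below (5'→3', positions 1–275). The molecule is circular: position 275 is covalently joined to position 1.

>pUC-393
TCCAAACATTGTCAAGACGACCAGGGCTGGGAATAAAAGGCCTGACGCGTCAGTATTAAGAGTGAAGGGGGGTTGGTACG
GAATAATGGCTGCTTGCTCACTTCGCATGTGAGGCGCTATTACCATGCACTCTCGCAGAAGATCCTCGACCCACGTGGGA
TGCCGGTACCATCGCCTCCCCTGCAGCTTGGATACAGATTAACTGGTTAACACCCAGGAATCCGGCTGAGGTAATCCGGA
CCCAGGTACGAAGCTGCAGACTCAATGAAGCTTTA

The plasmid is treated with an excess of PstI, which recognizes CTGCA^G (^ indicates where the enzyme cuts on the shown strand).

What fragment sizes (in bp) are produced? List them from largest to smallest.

PstI sites (CTGCAG) start at positions 181, 254.
PstI cuts after base 5 of each site (before the last base), so after positions 185, 258.
Circular molecule, 2 cuts → 2 fragments:
  186–258 → 73 bp
  259–275 then 1–185 → 17 + 185 = 202 bp
Sorted largest to smallest: 202, 73 bp.

202, 73 bp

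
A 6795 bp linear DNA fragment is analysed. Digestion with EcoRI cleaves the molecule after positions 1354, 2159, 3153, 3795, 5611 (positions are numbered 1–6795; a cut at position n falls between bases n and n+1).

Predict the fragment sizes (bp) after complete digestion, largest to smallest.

1816, 1354, 1184, 994, 805, 642 bp

Linear molecule, 5 cuts → 6 fragments:
  1354 − 0 = 1354 bp
  2159 − 1354 = 805 bp
  3153 − 2159 = 994 bp
  3795 − 3153 = 642 bp
  5611 − 3795 = 1816 bp
  6795 − 5611 = 1184 bp
Sorted largest to smallest: 1816, 1354, 1184, 994, 805, 642 bp.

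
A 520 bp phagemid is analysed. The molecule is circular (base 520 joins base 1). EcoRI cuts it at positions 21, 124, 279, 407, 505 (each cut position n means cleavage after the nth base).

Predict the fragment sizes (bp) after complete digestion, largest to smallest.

Circular molecule, 5 cuts → 5 fragments:
  124 − 21 = 103 bp
  279 − 124 = 155 bp
  407 − 279 = 128 bp
  505 − 407 = 98 bp
  wrap: 520 − 505 + 21 = 36 bp
Sorted largest to smallest: 155, 128, 103, 98, 36 bp.

155, 128, 103, 98, 36 bp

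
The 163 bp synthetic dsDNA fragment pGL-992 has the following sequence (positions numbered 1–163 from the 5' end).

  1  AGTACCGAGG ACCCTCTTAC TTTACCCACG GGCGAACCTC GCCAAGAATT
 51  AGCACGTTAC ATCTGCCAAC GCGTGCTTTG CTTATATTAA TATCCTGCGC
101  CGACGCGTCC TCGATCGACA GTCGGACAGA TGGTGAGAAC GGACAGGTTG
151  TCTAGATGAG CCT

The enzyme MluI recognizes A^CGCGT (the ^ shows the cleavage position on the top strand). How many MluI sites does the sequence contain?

ACGCGT occurs starting at positions 69, 103.
MluI cuts at 2 sites.

2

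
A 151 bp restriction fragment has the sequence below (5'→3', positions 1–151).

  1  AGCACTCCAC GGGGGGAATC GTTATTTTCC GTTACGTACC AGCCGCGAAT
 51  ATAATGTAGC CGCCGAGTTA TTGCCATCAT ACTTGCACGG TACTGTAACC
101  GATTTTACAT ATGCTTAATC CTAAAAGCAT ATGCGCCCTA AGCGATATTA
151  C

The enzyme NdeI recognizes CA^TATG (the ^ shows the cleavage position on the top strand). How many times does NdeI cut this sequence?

2

CATATG occurs starting at positions 108, 128.
NdeI cuts at 2 sites.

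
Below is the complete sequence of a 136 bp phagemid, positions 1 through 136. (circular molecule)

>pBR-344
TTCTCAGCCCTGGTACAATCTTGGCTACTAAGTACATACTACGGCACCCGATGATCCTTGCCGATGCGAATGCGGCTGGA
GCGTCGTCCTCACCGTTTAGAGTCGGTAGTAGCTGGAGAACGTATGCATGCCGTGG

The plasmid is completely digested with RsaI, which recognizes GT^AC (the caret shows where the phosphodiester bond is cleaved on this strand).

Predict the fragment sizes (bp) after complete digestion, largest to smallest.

117, 19 bp

RsaI sites (GTAC) start at positions 13, 32.
RsaI cuts after base 2 of each site, so after positions 14, 33.
Circular molecule, 2 cuts → 2 fragments:
  15–33 → 19 bp
  34–136 then 1–14 → 103 + 14 = 117 bp
Sorted largest to smallest: 117, 19 bp.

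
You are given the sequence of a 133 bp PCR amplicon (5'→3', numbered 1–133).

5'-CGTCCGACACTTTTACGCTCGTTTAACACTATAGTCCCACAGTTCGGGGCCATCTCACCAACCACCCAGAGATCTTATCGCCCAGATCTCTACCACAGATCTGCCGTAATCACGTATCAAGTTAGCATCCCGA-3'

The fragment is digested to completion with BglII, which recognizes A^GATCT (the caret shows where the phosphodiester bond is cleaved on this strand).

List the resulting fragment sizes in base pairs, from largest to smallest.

BglII sites (AGATCT) start at positions 70, 84, 97.
BglII cuts after the first base of each site, so after positions 70, 84, 97.
Linear molecule, 3 cuts → 4 fragments:
  1–70 → 70 bp
  71–84 → 14 bp
  85–97 → 13 bp
  98–133 → 36 bp
Sorted largest to smallest: 70, 36, 14, 13 bp.

70, 36, 14, 13 bp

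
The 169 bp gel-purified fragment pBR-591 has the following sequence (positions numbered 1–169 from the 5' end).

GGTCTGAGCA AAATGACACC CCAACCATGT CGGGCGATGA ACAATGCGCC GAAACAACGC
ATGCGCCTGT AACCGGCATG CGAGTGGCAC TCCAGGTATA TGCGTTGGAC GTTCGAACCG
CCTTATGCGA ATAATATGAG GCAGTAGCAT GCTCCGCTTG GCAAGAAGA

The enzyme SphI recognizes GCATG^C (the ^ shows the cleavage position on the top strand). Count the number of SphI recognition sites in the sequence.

GCATGC occurs starting at positions 59, 76, 147.
SphI cuts at 3 sites.

3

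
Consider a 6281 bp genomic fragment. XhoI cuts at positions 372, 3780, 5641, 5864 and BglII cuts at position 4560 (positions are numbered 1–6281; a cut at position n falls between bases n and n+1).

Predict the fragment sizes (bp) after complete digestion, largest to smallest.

Combined cut positions (sorted): 372, 3780, 4560, 5641, 5864.
Linear molecule, 5 cuts → 6 fragments:
  372 − 0 = 372 bp
  3780 − 372 = 3408 bp
  4560 − 3780 = 780 bp
  5641 − 4560 = 1081 bp
  5864 − 5641 = 223 bp
  6281 − 5864 = 417 bp
Sorted largest to smallest: 3408, 1081, 780, 417, 372, 223 bp.

3408, 1081, 780, 417, 372, 223 bp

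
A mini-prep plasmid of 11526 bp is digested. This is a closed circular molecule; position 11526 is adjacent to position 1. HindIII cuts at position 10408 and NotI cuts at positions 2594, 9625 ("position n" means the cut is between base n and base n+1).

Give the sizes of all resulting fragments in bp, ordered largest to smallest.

Combined cut positions (sorted): 2594, 9625, 10408.
Circular molecule, 3 cuts → 3 fragments:
  9625 − 2594 = 7031 bp
  10408 − 9625 = 783 bp
  wrap: 11526 − 10408 + 2594 = 3712 bp
Sorted largest to smallest: 7031, 3712, 783 bp.

7031, 3712, 783 bp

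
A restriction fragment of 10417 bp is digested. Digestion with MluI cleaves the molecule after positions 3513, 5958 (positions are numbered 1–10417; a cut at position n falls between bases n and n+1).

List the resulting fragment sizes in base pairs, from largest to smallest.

Linear molecule, 2 cuts → 3 fragments:
  3513 − 0 = 3513 bp
  5958 − 3513 = 2445 bp
  10417 − 5958 = 4459 bp
Sorted largest to smallest: 4459, 3513, 2445 bp.

4459, 3513, 2445 bp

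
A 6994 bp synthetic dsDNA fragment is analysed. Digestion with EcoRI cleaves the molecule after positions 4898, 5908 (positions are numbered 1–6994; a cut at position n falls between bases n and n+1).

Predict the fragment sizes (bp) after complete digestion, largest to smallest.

4898, 1086, 1010 bp

Linear molecule, 2 cuts → 3 fragments:
  4898 − 0 = 4898 bp
  5908 − 4898 = 1010 bp
  6994 − 5908 = 1086 bp
Sorted largest to smallest: 4898, 1086, 1010 bp.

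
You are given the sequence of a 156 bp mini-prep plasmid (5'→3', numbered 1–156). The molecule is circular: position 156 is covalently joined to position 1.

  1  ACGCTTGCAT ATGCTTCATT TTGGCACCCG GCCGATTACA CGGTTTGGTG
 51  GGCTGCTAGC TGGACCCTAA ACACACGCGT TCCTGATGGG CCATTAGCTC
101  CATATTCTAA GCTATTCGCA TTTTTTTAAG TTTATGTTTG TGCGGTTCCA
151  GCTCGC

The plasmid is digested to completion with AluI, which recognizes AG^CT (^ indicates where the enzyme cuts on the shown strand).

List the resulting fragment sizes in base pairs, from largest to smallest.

AluI sites (AGCT) start at positions 58, 96, 110, 150.
AluI cuts after base 2 of each site, so after positions 59, 97, 111, 151.
Circular molecule, 4 cuts → 4 fragments:
  60–97 → 38 bp
  98–111 → 14 bp
  112–151 → 40 bp
  152–156 then 1–59 → 5 + 59 = 64 bp
Sorted largest to smallest: 64, 40, 38, 14 bp.

64, 40, 38, 14 bp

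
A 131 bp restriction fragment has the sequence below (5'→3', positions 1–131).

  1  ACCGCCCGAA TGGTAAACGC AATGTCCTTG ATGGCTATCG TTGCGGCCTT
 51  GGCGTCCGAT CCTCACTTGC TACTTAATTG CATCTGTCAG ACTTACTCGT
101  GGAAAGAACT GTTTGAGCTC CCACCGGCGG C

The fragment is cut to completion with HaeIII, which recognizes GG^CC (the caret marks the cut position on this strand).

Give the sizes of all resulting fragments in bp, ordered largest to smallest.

85, 46 bp

The HaeIII site (GGCC) starts at position 45.
HaeIII cuts after base 2 of each site, so after position 46.
Linear molecule, 1 cut → 2 fragments:
  1–46 → 46 bp
  47–131 → 85 bp
Sorted largest to smallest: 85, 46 bp.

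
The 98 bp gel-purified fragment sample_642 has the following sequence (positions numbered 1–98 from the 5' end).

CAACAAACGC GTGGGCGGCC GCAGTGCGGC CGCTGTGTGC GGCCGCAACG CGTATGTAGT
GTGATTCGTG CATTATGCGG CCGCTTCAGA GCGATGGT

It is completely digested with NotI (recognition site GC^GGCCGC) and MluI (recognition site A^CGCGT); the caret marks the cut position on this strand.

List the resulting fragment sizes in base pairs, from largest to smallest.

NotI sites (GCGGCCGC) start at positions 15, 26, 39, 77.
NotI cuts after base 2 of each site, so after positions 16, 27, 40, 78.
MluI sites (ACGCGT) start at positions 7, 48.
MluI cuts after the first base of each site, so after positions 7, 48.
Combined cut positions: 7, 16, 27, 40, 48, 78.
Linear molecule, 6 cuts → 7 fragments:
  1–7 → 7 bp
  8–16 → 9 bp
  17–27 → 11 bp
  28–40 → 13 bp
  41–48 → 8 bp
  49–78 → 30 bp
  79–98 → 20 bp
Sorted largest to smallest: 30, 20, 13, 11, 9, 8, 7 bp.

30, 20, 13, 11, 9, 8, 7 bp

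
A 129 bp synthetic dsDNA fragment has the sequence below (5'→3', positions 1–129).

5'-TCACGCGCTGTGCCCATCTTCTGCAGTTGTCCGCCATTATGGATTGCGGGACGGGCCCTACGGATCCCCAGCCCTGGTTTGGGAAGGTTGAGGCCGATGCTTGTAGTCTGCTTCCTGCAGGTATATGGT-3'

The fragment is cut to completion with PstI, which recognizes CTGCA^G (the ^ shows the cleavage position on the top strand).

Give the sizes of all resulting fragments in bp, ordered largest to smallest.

94, 25, 10 bp

PstI sites (CTGCAG) start at positions 21, 115.
PstI cuts after base 5 of each site (before the last base), so after positions 25, 119.
Linear molecule, 2 cuts → 3 fragments:
  1–25 → 25 bp
  26–119 → 94 bp
  120–129 → 10 bp
Sorted largest to smallest: 94, 25, 10 bp.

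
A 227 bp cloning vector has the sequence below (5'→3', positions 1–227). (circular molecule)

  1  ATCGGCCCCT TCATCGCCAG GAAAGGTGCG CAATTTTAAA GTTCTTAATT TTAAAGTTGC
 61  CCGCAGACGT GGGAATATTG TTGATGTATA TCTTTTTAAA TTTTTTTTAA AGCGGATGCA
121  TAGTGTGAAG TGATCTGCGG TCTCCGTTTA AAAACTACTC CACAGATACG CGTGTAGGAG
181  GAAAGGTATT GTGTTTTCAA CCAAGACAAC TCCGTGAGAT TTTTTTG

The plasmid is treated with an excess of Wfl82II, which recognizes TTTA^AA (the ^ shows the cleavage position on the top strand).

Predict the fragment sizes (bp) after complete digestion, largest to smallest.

115, 45, 41, 15, 11 bp

Wfl82II sites (TTTAAA) start at positions 35, 50, 95, 106, 147.
Wfl82II cuts after base 4 of each site, so after positions 38, 53, 98, 109, 150.
Circular molecule, 5 cuts → 5 fragments:
  39–53 → 15 bp
  54–98 → 45 bp
  99–109 → 11 bp
  110–150 → 41 bp
  151–227 then 1–38 → 77 + 38 = 115 bp
Sorted largest to smallest: 115, 45, 41, 15, 11 bp.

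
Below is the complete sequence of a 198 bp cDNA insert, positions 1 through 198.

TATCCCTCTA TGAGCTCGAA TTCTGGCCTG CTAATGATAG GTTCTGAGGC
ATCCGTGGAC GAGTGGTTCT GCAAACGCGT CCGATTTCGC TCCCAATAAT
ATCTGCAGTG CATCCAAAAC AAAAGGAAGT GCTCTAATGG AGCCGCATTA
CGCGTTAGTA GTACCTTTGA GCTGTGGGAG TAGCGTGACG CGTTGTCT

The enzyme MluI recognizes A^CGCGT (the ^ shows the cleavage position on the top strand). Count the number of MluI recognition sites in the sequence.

ACGCGT occurs starting at positions 75, 150, 188.
MluI cuts at 3 sites.

3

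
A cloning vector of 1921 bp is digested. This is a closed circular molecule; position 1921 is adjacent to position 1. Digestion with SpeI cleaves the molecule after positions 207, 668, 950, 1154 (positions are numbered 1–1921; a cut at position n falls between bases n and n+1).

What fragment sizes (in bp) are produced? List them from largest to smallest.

974, 461, 282, 204 bp

Circular molecule, 4 cuts → 4 fragments:
  668 − 207 = 461 bp
  950 − 668 = 282 bp
  1154 − 950 = 204 bp
  wrap: 1921 − 1154 + 207 = 974 bp
Sorted largest to smallest: 974, 461, 282, 204 bp.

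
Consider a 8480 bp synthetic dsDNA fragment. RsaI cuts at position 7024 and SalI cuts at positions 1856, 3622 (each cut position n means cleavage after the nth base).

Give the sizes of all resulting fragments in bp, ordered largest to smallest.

3402, 1856, 1766, 1456 bp

Combined cut positions (sorted): 1856, 3622, 7024.
Linear molecule, 3 cuts → 4 fragments:
  1856 − 0 = 1856 bp
  3622 − 1856 = 1766 bp
  7024 − 3622 = 3402 bp
  8480 − 7024 = 1456 bp
Sorted largest to smallest: 3402, 1856, 1766, 1456 bp.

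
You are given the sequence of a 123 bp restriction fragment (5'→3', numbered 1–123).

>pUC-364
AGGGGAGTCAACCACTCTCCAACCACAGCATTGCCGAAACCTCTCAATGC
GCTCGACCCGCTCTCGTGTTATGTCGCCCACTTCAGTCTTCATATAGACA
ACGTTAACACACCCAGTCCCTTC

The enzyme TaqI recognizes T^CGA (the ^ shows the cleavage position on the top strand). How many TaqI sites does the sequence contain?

TCGA occurs starting at position 53.
TaqI cuts at 1 site.

1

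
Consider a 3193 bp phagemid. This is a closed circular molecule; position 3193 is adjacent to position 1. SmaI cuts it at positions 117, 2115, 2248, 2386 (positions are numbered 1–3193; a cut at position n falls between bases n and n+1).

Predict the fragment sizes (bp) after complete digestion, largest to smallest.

Circular molecule, 4 cuts → 4 fragments:
  2115 − 117 = 1998 bp
  2248 − 2115 = 133 bp
  2386 − 2248 = 138 bp
  wrap: 3193 − 2386 + 117 = 924 bp
Sorted largest to smallest: 1998, 924, 138, 133 bp.

1998, 924, 138, 133 bp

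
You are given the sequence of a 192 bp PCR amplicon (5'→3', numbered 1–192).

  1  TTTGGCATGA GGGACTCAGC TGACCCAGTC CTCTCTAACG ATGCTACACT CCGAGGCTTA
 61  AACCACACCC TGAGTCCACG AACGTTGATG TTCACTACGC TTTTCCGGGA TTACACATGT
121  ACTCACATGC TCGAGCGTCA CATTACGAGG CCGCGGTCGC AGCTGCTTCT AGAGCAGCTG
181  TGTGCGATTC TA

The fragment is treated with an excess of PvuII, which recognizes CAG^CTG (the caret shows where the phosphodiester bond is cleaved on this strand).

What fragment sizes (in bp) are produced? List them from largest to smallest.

PvuII sites (CAGCTG) start at positions 17, 160, 175.
PvuII cuts after base 3 of each site, so after positions 19, 162, 177.
Linear molecule, 3 cuts → 4 fragments:
  1–19 → 19 bp
  20–162 → 143 bp
  163–177 → 15 bp
  178–192 → 15 bp
Sorted largest to smallest: 143, 19, 15, 15 bp.

143, 19, 15, 15 bp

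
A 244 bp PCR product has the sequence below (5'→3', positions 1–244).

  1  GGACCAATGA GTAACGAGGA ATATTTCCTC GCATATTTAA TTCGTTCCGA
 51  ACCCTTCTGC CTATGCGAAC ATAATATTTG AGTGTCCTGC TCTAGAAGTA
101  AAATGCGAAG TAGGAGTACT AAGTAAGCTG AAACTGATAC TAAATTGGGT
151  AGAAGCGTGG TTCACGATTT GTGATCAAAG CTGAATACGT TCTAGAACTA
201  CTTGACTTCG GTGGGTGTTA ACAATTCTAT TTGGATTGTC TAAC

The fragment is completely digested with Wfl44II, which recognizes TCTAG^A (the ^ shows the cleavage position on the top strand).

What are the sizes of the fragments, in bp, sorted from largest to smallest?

100, 95, 49 bp

Wfl44II sites (TCTAGA) start at positions 91, 191.
Wfl44II cuts after base 5 of each site (before the last base), so after positions 95, 195.
Linear molecule, 2 cuts → 3 fragments:
  1–95 → 95 bp
  96–195 → 100 bp
  196–244 → 49 bp
Sorted largest to smallest: 100, 95, 49 bp.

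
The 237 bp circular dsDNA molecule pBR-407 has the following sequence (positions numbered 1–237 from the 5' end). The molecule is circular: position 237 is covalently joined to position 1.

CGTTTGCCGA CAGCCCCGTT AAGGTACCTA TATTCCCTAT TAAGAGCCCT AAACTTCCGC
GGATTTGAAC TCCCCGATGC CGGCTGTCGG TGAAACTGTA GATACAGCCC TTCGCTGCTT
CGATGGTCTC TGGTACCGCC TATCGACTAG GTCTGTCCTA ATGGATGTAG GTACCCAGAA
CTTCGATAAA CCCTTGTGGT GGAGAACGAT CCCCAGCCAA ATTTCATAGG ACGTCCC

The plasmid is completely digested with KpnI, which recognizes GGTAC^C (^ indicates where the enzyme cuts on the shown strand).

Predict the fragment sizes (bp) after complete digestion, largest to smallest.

KpnI sites (GGTACC) start at positions 23, 132, 170.
KpnI cuts after base 5 of each site (before the last base), so after positions 27, 136, 174.
Circular molecule, 3 cuts → 3 fragments:
  28–136 → 109 bp
  137–174 → 38 bp
  175–237 then 1–27 → 63 + 27 = 90 bp
Sorted largest to smallest: 109, 90, 38 bp.

109, 90, 38 bp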